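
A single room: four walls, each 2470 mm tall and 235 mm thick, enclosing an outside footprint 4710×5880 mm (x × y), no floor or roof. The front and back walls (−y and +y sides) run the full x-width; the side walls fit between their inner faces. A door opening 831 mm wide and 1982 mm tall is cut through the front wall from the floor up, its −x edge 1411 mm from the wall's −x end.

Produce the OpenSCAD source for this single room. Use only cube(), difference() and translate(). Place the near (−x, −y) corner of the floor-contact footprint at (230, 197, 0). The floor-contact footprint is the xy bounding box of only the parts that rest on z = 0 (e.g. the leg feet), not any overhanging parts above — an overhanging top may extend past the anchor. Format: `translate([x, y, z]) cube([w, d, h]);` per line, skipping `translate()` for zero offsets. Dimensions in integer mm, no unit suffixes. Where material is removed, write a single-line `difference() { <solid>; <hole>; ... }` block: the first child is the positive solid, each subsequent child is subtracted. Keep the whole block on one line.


difference() { translate([230, 197, 0]) cube([4710, 235, 2470]); translate([1641, 197, 0]) cube([831, 235, 1982]); }
translate([230, 5842, 0]) cube([4710, 235, 2470]);
translate([230, 432, 0]) cube([235, 5410, 2470]);
translate([4705, 432, 0]) cube([235, 5410, 2470]);


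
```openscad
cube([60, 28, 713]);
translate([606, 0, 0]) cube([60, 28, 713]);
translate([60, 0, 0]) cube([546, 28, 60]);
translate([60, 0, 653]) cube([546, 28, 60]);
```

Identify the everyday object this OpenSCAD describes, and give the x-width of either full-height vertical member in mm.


A picture frame. The border width is 60 mm.

Four thin pieces enclosing a rectangular opening — a picture frame. The two full-height stiles are 713 mm tall; the top rail sits at z = 653 and is 60 mm tall, so the border above the opening is 713 − 653 = 60 mm, matching the stile x-width.


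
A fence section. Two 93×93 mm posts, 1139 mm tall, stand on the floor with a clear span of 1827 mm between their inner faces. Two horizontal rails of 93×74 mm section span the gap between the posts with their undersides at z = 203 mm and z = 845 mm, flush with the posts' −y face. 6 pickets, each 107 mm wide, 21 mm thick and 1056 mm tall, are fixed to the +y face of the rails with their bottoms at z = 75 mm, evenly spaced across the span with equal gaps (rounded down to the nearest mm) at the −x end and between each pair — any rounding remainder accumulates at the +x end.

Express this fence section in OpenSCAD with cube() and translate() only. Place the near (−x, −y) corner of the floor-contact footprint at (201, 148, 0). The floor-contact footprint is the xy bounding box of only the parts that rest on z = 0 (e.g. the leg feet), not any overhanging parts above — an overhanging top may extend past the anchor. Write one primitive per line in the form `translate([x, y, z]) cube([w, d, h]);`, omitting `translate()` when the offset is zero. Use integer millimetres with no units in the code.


translate([201, 148, 0]) cube([93, 93, 1139]);
translate([2121, 148, 0]) cube([93, 93, 1139]);
translate([294, 148, 203]) cube([1827, 93, 74]);
translate([294, 148, 845]) cube([1827, 93, 74]);
translate([463, 241, 75]) cube([107, 21, 1056]);
translate([739, 241, 75]) cube([107, 21, 1056]);
translate([1015, 241, 75]) cube([107, 21, 1056]);
translate([1291, 241, 75]) cube([107, 21, 1056]);
translate([1567, 241, 75]) cube([107, 21, 1056]);
translate([1843, 241, 75]) cube([107, 21, 1056]);


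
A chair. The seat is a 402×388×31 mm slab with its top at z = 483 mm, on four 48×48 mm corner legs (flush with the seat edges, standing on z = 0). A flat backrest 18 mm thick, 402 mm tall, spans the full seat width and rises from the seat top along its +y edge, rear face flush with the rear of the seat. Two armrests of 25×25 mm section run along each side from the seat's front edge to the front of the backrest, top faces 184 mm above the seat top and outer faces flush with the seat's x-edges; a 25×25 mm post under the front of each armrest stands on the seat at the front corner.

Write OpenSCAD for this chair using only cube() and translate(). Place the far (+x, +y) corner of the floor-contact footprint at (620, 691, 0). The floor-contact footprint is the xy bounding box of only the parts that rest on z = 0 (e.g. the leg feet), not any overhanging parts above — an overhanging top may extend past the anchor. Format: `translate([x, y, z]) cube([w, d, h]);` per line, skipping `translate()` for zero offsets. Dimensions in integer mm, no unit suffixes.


translate([218, 303, 452]) cube([402, 388, 31]);
translate([218, 303, 0]) cube([48, 48, 452]);
translate([572, 303, 0]) cube([48, 48, 452]);
translate([218, 643, 0]) cube([48, 48, 452]);
translate([572, 643, 0]) cube([48, 48, 452]);
translate([218, 673, 483]) cube([402, 18, 402]);
translate([218, 303, 642]) cube([25, 370, 25]);
translate([595, 303, 642]) cube([25, 370, 25]);
translate([218, 303, 483]) cube([25, 25, 159]);
translate([595, 303, 483]) cube([25, 25, 159]);


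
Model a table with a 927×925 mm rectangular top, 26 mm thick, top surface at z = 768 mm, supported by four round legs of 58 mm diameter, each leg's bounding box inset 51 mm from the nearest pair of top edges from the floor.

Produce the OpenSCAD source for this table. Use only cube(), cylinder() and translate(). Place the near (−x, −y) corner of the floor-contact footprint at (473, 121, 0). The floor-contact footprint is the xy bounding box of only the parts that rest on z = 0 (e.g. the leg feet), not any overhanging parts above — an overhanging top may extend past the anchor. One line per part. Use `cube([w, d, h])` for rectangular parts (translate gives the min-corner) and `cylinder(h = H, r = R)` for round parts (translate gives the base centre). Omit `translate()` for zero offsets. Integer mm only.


translate([422, 70, 742]) cube([927, 925, 26]);
translate([502, 150, 0]) cylinder(h = 742, r = 29);
translate([1269, 150, 0]) cylinder(h = 742, r = 29);
translate([502, 915, 0]) cylinder(h = 742, r = 29);
translate([1269, 915, 0]) cylinder(h = 742, r = 29);


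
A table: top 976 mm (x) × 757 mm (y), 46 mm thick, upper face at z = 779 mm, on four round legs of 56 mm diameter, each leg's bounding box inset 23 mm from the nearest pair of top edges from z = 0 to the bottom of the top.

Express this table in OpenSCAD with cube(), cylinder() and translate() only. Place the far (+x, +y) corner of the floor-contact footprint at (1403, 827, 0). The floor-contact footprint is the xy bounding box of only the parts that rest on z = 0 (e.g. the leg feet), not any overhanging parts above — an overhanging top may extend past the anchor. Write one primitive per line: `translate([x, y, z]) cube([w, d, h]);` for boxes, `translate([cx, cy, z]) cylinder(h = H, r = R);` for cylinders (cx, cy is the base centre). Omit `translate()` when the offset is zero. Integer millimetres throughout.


translate([450, 93, 733]) cube([976, 757, 46]);
translate([501, 144, 0]) cylinder(h = 733, r = 28);
translate([1375, 144, 0]) cylinder(h = 733, r = 28);
translate([501, 799, 0]) cylinder(h = 733, r = 28);
translate([1375, 799, 0]) cylinder(h = 733, r = 28);


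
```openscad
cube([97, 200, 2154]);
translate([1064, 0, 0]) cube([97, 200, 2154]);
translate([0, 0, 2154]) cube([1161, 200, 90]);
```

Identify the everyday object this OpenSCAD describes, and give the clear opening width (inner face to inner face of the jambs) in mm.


A door frame. The clear opening width is 967 mm.

Two 2154 mm tall posts with a header on top — a door frame. The left jamb is 97 mm wide at x = 0; the right jamb starts at x = 1064. The clear opening is 1064 − 97 = 967 mm.


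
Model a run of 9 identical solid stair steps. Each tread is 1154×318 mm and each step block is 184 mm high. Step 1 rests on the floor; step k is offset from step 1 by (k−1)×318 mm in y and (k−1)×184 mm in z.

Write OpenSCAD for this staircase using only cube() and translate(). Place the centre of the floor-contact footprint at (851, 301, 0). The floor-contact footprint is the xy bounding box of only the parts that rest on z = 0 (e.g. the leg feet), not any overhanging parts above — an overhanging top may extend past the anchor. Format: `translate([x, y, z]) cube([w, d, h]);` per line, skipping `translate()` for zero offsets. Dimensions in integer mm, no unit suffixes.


translate([274, 142, 0]) cube([1154, 318, 184]);
translate([274, 460, 184]) cube([1154, 318, 184]);
translate([274, 778, 368]) cube([1154, 318, 184]);
translate([274, 1096, 552]) cube([1154, 318, 184]);
translate([274, 1414, 736]) cube([1154, 318, 184]);
translate([274, 1732, 920]) cube([1154, 318, 184]);
translate([274, 2050, 1104]) cube([1154, 318, 184]);
translate([274, 2368, 1288]) cube([1154, 318, 184]);
translate([274, 2686, 1472]) cube([1154, 318, 184]);


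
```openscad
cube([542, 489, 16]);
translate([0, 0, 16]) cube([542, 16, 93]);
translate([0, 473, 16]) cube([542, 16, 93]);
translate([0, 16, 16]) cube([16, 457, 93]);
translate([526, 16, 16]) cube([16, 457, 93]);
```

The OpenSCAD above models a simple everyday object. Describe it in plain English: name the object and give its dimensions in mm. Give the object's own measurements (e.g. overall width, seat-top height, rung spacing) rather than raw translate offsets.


An open-topped rectangular box: outside dimensions 542×489×109 mm, with a uniform wall and base thickness of 16 mm. The base is a full 542×489 slab on the floor; four walls sit on top of the base. The front and back walls (the −y and +y sides) span the full width; the two side walls fit between them.


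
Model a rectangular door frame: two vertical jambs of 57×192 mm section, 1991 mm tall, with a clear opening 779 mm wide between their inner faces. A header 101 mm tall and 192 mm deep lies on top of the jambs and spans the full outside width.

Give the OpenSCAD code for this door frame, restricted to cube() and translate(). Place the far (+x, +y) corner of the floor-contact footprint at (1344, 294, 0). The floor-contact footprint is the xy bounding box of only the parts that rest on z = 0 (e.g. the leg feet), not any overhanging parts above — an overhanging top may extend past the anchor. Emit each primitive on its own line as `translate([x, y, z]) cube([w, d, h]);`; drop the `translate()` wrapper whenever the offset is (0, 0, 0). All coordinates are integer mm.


translate([451, 102, 0]) cube([57, 192, 1991]);
translate([1287, 102, 0]) cube([57, 192, 1991]);
translate([451, 102, 1991]) cube([893, 192, 101]);


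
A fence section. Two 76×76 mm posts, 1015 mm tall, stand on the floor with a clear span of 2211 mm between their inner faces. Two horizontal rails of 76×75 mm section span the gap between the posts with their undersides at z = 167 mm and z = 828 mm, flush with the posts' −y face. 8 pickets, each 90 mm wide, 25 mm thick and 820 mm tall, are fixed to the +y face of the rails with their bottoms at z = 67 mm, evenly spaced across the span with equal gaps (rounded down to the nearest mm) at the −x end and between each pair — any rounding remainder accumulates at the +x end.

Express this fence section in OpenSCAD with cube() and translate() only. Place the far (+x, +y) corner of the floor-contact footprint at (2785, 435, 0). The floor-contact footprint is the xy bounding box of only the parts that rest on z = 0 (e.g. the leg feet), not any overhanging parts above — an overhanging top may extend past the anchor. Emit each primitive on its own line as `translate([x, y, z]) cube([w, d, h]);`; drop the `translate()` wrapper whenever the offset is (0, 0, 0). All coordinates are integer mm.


translate([422, 359, 0]) cube([76, 76, 1015]);
translate([2709, 359, 0]) cube([76, 76, 1015]);
translate([498, 359, 167]) cube([2211, 76, 75]);
translate([498, 359, 828]) cube([2211, 76, 75]);
translate([663, 435, 67]) cube([90, 25, 820]);
translate([918, 435, 67]) cube([90, 25, 820]);
translate([1173, 435, 67]) cube([90, 25, 820]);
translate([1428, 435, 67]) cube([90, 25, 820]);
translate([1683, 435, 67]) cube([90, 25, 820]);
translate([1938, 435, 67]) cube([90, 25, 820]);
translate([2193, 435, 67]) cube([90, 25, 820]);
translate([2448, 435, 67]) cube([90, 25, 820]);


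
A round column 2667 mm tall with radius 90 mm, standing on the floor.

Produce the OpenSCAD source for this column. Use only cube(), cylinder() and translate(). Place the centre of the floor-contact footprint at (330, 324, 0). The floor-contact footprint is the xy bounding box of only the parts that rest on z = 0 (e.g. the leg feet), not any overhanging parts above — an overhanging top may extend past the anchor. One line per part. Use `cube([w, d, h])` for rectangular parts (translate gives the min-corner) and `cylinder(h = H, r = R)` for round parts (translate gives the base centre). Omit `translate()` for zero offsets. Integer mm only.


translate([330, 324, 0]) cylinder(h = 2667, r = 90);


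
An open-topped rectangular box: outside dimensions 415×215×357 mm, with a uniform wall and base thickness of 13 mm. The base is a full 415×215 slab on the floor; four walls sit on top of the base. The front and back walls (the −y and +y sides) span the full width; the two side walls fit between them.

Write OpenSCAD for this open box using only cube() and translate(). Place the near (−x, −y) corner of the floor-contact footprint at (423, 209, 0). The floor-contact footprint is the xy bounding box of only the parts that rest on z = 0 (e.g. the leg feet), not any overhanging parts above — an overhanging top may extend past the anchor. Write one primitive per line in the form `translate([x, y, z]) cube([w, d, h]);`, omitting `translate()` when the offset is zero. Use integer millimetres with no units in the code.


translate([423, 209, 0]) cube([415, 215, 13]);
translate([423, 209, 13]) cube([415, 13, 344]);
translate([423, 411, 13]) cube([415, 13, 344]);
translate([423, 222, 13]) cube([13, 189, 344]);
translate([825, 222, 13]) cube([13, 189, 344]);


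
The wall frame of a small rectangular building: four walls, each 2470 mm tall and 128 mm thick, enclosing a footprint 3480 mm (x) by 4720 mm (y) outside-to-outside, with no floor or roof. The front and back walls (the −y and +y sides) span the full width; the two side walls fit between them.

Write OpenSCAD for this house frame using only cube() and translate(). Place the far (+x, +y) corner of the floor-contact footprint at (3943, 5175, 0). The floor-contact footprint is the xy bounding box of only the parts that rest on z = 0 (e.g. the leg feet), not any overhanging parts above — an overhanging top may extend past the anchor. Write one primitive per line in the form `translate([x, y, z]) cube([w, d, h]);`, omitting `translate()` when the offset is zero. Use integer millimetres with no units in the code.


translate([463, 455, 0]) cube([3480, 128, 2470]);
translate([463, 5047, 0]) cube([3480, 128, 2470]);
translate([463, 583, 0]) cube([128, 4464, 2470]);
translate([3815, 583, 0]) cube([128, 4464, 2470]);


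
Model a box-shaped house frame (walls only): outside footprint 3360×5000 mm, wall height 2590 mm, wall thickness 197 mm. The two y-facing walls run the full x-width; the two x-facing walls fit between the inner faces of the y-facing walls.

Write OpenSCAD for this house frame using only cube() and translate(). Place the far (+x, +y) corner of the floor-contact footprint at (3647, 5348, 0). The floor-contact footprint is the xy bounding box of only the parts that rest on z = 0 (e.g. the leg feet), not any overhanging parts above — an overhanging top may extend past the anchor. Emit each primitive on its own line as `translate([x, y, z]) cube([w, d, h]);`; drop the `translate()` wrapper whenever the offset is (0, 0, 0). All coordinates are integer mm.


translate([287, 348, 0]) cube([3360, 197, 2590]);
translate([287, 5151, 0]) cube([3360, 197, 2590]);
translate([287, 545, 0]) cube([197, 4606, 2590]);
translate([3450, 545, 0]) cube([197, 4606, 2590]);


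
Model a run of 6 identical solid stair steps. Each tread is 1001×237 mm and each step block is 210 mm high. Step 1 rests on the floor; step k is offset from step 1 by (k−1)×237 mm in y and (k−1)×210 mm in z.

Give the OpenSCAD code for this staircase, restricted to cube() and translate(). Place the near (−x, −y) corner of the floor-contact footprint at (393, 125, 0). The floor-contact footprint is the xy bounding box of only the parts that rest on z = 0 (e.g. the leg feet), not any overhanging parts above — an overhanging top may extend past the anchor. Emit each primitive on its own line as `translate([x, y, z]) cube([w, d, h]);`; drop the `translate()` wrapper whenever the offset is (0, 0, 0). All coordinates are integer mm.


translate([393, 125, 0]) cube([1001, 237, 210]);
translate([393, 362, 210]) cube([1001, 237, 210]);
translate([393, 599, 420]) cube([1001, 237, 210]);
translate([393, 836, 630]) cube([1001, 237, 210]);
translate([393, 1073, 840]) cube([1001, 237, 210]);
translate([393, 1310, 1050]) cube([1001, 237, 210]);


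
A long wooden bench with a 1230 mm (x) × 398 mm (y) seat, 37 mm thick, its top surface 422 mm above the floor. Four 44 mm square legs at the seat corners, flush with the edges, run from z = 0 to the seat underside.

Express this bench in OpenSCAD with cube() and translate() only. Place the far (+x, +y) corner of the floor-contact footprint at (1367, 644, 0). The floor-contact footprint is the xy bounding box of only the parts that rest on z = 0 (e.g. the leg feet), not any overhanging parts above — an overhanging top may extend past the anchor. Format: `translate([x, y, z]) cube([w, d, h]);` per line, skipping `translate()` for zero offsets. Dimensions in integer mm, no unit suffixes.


translate([137, 246, 385]) cube([1230, 398, 37]);
translate([137, 246, 0]) cube([44, 44, 385]);
translate([137, 600, 0]) cube([44, 44, 385]);
translate([1323, 246, 0]) cube([44, 44, 385]);
translate([1323, 600, 0]) cube([44, 44, 385]);


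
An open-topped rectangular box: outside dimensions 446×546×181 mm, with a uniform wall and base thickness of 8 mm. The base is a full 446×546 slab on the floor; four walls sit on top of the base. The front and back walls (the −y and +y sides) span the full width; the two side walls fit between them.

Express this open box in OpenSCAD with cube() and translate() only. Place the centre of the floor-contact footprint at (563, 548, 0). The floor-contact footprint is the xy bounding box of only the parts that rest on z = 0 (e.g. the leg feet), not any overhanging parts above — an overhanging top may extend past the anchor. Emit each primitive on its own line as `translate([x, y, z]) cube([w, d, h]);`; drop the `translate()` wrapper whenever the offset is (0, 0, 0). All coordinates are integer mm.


translate([340, 275, 0]) cube([446, 546, 8]);
translate([340, 275, 8]) cube([446, 8, 173]);
translate([340, 813, 8]) cube([446, 8, 173]);
translate([340, 283, 8]) cube([8, 530, 173]);
translate([778, 283, 8]) cube([8, 530, 173]);


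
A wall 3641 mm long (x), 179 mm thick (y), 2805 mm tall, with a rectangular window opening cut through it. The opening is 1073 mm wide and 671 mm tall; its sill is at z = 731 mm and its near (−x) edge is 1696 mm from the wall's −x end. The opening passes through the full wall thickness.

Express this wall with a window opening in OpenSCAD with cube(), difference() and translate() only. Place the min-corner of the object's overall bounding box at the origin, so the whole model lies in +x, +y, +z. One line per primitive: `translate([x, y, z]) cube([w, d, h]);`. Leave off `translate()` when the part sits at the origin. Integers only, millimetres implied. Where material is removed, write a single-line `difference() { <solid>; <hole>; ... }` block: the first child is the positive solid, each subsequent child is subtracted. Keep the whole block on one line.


difference() { cube([3641, 179, 2805]); translate([1696, 0, 731]) cube([1073, 179, 671]); }


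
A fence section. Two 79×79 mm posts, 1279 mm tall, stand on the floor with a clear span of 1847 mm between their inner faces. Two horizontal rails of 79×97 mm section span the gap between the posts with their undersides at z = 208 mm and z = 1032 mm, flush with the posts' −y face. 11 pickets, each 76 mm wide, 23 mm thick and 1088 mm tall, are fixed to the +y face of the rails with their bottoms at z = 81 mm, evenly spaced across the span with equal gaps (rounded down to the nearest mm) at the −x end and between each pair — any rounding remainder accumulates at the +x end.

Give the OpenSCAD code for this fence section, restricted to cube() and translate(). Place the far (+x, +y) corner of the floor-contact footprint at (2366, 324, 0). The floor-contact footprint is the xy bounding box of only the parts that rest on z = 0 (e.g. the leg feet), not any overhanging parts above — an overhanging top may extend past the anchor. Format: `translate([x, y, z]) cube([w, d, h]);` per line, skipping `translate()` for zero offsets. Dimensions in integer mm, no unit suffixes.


translate([361, 245, 0]) cube([79, 79, 1279]);
translate([2287, 245, 0]) cube([79, 79, 1279]);
translate([440, 245, 208]) cube([1847, 79, 97]);
translate([440, 245, 1032]) cube([1847, 79, 97]);
translate([524, 324, 81]) cube([76, 23, 1088]);
translate([684, 324, 81]) cube([76, 23, 1088]);
translate([844, 324, 81]) cube([76, 23, 1088]);
translate([1004, 324, 81]) cube([76, 23, 1088]);
translate([1164, 324, 81]) cube([76, 23, 1088]);
translate([1324, 324, 81]) cube([76, 23, 1088]);
translate([1484, 324, 81]) cube([76, 23, 1088]);
translate([1644, 324, 81]) cube([76, 23, 1088]);
translate([1804, 324, 81]) cube([76, 23, 1088]);
translate([1964, 324, 81]) cube([76, 23, 1088]);
translate([2124, 324, 81]) cube([76, 23, 1088]);


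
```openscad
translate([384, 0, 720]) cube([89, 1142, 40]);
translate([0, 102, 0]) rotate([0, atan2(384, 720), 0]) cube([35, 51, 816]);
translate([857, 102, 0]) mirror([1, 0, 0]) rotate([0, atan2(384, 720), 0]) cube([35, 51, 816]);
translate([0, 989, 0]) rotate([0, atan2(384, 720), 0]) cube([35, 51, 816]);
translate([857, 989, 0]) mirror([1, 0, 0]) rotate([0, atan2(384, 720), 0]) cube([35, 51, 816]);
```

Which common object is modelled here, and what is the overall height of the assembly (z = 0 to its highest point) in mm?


A sawhorse. The overall height is 760 mm.

A beam across two mirrored pairs of raked legs — a sawhorse. The beam's underside is at z = 720 (matching the legs' vertical rise in atan2(384, 720)) and the beam is 40 mm tall, so its top is at 720 + 40 = 760 mm. The raked legs top out at the beam's underside, so that is the highest point.


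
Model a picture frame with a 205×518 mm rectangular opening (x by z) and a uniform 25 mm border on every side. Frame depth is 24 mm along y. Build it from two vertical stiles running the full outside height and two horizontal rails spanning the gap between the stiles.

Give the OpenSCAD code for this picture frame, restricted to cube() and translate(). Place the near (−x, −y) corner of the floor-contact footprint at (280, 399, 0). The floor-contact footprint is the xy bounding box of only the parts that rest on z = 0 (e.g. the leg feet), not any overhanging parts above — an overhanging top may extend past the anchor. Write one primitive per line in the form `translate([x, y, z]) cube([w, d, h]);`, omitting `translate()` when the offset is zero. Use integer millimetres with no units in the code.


translate([280, 399, 0]) cube([25, 24, 568]);
translate([510, 399, 0]) cube([25, 24, 568]);
translate([305, 399, 0]) cube([205, 24, 25]);
translate([305, 399, 543]) cube([205, 24, 25]);


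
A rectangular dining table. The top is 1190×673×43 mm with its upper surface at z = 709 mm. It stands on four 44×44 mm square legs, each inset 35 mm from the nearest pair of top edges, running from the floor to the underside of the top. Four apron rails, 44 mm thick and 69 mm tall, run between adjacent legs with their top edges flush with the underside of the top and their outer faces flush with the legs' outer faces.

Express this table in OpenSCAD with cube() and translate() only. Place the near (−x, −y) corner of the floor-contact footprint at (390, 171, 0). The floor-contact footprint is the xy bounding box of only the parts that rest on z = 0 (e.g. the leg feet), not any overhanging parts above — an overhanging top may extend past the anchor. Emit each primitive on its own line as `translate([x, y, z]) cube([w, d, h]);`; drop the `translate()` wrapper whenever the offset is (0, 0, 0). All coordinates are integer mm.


// leg_h = 709 - 43 = 666
// apron z = 666 - 69 = 597
translate([355, 136, 666]) cube([1190, 673, 43]);
translate([390, 171, 0]) cube([44, 44, 666]);
translate([1466, 171, 0]) cube([44, 44, 666]);
translate([390, 730, 0]) cube([44, 44, 666]);
translate([1466, 730, 0]) cube([44, 44, 666]);
translate([434, 171, 597]) cube([1032, 44, 69]);
translate([434, 730, 597]) cube([1032, 44, 69]);
translate([390, 215, 597]) cube([44, 515, 69]);
translate([1466, 215, 597]) cube([44, 515, 69]);


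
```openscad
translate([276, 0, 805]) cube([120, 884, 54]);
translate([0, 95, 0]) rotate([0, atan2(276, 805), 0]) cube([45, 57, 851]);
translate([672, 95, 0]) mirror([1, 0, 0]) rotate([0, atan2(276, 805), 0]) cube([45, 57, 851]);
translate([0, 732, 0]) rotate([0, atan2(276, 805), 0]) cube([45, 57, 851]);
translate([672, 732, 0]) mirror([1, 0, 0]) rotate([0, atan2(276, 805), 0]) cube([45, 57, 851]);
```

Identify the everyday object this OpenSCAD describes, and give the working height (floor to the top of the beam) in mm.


A sawhorse. The overall height is 859 mm.

A beam across two mirrored pairs of raked legs — a sawhorse. The beam's underside is at z = 805 (matching the legs' vertical rise in atan2(276, 805)) and the beam is 54 mm tall, so its top is at 805 + 54 = 859 mm. The raked legs top out at the beam's underside, so that is the highest point.


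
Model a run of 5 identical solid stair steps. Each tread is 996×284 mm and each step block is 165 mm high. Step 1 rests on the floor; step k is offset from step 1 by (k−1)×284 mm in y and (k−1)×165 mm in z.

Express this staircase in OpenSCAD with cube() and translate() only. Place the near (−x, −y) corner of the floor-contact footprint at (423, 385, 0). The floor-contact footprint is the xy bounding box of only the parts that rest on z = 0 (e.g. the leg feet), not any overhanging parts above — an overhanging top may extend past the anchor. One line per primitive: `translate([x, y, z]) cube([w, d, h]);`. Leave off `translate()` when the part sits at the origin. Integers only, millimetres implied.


translate([423, 385, 0]) cube([996, 284, 165]);
translate([423, 669, 165]) cube([996, 284, 165]);
translate([423, 953, 330]) cube([996, 284, 165]);
translate([423, 1237, 495]) cube([996, 284, 165]);
translate([423, 1521, 660]) cube([996, 284, 165]);


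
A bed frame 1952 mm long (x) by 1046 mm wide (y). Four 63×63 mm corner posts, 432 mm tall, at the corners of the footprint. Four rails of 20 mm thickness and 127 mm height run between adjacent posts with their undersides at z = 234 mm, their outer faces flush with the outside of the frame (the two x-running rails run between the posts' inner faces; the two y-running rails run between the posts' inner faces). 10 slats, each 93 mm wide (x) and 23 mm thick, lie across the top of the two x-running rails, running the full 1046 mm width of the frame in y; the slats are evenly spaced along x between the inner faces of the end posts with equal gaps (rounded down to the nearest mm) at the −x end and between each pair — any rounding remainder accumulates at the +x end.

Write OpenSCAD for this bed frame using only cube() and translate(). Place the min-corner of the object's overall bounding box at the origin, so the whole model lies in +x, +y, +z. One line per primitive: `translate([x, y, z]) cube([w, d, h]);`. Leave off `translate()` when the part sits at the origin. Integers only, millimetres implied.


cube([63, 63, 432]);
translate([0, 983, 0]) cube([63, 63, 432]);
translate([1889, 0, 0]) cube([63, 63, 432]);
translate([1889, 983, 0]) cube([63, 63, 432]);
translate([63, 0, 234]) cube([1826, 20, 127]);
translate([63, 1026, 234]) cube([1826, 20, 127]);
translate([0, 63, 234]) cube([20, 920, 127]);
translate([1932, 63, 234]) cube([20, 920, 127]);
translate([144, 0, 361]) cube([93, 1046, 23]);
translate([318, 0, 361]) cube([93, 1046, 23]);
translate([492, 0, 361]) cube([93, 1046, 23]);
translate([666, 0, 361]) cube([93, 1046, 23]);
translate([840, 0, 361]) cube([93, 1046, 23]);
translate([1014, 0, 361]) cube([93, 1046, 23]);
translate([1188, 0, 361]) cube([93, 1046, 23]);
translate([1362, 0, 361]) cube([93, 1046, 23]);
translate([1536, 0, 361]) cube([93, 1046, 23]);
translate([1710, 0, 361]) cube([93, 1046, 23]);


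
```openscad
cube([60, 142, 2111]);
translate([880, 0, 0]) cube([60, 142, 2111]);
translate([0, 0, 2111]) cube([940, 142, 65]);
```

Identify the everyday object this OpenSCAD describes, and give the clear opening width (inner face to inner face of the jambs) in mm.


A door frame. The clear opening width is 820 mm.

Two 2111 mm tall posts with a header on top — a door frame. The left jamb is 60 mm wide at x = 0; the right jamb starts at x = 880. The clear opening is 880 − 60 = 820 mm.


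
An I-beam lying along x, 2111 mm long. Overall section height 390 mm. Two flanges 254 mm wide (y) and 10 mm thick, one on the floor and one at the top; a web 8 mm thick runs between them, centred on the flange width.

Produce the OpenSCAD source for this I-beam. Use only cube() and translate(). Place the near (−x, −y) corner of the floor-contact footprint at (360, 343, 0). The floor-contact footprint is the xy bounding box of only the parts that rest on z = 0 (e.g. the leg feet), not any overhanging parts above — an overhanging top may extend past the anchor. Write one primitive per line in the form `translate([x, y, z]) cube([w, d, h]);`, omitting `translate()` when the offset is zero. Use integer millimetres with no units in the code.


translate([360, 343, 0]) cube([2111, 254, 10]);
translate([360, 466, 10]) cube([2111, 8, 370]);
translate([360, 343, 380]) cube([2111, 254, 10]);


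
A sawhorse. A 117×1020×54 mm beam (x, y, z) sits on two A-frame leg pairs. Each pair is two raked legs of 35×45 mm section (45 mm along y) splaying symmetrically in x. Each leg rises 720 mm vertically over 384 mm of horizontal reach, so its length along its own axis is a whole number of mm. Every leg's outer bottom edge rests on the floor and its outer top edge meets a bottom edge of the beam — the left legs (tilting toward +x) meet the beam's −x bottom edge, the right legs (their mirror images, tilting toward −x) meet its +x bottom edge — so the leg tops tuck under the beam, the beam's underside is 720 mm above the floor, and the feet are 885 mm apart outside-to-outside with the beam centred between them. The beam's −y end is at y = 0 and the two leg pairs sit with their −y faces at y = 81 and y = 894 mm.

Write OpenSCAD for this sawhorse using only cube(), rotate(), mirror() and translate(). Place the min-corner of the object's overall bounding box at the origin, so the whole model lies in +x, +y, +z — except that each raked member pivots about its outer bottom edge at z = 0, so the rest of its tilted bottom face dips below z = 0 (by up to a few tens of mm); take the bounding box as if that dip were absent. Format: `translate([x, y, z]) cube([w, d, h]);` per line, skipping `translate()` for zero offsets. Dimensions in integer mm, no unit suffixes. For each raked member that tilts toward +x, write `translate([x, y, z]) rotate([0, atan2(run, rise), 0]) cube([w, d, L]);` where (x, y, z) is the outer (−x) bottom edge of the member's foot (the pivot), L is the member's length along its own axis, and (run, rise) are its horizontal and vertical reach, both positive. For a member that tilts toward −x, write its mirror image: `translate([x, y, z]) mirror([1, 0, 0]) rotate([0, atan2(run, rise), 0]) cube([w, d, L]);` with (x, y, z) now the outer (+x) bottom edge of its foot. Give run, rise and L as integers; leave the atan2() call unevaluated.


translate([384, 0, 720]) cube([117, 1020, 54]);
translate([0, 81, 0]) rotate([0, atan2(384, 720), 0]) cube([35, 45, 816]);
translate([885, 81, 0]) mirror([1, 0, 0]) rotate([0, atan2(384, 720), 0]) cube([35, 45, 816]);
translate([0, 894, 0]) rotate([0, atan2(384, 720), 0]) cube([35, 45, 816]);
translate([885, 894, 0]) mirror([1, 0, 0]) rotate([0, atan2(384, 720), 0]) cube([35, 45, 816]);


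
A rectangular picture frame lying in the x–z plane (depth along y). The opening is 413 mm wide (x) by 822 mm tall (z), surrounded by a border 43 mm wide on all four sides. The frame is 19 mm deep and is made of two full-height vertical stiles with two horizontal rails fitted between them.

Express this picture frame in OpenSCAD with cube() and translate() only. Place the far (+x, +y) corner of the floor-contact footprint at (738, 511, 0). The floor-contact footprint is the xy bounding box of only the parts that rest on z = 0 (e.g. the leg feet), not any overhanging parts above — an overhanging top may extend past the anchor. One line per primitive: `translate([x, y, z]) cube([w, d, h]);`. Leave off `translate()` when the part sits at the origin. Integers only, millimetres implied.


translate([239, 492, 0]) cube([43, 19, 908]);
translate([695, 492, 0]) cube([43, 19, 908]);
translate([282, 492, 0]) cube([413, 19, 43]);
translate([282, 492, 865]) cube([413, 19, 43]);


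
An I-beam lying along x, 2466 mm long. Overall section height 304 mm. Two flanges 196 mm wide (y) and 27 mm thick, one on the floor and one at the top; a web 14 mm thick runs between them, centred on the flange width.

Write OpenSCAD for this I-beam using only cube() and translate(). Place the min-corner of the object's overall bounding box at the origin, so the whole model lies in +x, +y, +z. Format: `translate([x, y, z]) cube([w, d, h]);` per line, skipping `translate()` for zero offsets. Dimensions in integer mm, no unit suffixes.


cube([2466, 196, 27]);
translate([0, 91, 27]) cube([2466, 14, 250]);
translate([0, 0, 277]) cube([2466, 196, 27]);


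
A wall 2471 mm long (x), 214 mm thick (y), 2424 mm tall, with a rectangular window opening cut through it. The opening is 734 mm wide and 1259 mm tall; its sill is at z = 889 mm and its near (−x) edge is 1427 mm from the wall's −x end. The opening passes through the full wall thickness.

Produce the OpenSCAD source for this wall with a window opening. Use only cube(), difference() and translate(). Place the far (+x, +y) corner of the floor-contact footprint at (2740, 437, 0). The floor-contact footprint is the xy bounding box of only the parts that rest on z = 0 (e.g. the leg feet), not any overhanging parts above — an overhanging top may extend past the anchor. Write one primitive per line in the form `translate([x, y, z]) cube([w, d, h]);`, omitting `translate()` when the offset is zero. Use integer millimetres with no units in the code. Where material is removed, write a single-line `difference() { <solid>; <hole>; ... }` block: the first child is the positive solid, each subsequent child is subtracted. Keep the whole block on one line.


difference() { translate([269, 223, 0]) cube([2471, 214, 2424]); translate([1696, 223, 889]) cube([734, 214, 1259]); }


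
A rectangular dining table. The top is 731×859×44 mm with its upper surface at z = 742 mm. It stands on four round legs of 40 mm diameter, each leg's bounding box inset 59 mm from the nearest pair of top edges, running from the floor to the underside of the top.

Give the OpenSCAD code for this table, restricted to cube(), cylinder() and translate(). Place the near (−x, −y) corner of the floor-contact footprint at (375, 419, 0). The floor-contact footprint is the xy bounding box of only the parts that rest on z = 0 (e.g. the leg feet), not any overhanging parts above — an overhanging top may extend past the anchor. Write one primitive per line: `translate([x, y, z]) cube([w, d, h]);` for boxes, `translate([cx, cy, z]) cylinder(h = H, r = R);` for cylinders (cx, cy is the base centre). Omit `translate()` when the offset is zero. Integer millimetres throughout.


translate([316, 360, 698]) cube([731, 859, 44]);
translate([395, 439, 0]) cylinder(h = 698, r = 20);
translate([968, 439, 0]) cylinder(h = 698, r = 20);
translate([395, 1140, 0]) cylinder(h = 698, r = 20);
translate([968, 1140, 0]) cylinder(h = 698, r = 20);


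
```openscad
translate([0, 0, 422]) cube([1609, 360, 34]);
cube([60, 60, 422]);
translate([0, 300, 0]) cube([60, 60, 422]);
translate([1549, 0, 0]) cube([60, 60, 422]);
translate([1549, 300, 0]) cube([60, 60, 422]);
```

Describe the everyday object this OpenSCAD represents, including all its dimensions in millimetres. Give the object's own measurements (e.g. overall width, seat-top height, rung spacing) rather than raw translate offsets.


A long wooden bench with a 1609 mm (x) × 360 mm (y) seat, 34 mm thick, its top surface 456 mm above the floor. Four 60 mm square legs at the seat corners, flush with the edges, run from z = 0 to the seat underside.


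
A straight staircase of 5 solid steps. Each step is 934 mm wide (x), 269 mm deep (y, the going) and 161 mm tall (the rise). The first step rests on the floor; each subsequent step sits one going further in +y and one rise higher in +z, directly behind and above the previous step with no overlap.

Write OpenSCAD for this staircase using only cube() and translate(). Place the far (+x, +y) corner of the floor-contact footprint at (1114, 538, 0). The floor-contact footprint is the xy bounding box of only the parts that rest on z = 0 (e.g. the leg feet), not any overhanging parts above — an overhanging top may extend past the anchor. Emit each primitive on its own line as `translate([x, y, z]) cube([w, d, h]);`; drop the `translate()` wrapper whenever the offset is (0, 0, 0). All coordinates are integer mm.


translate([180, 269, 0]) cube([934, 269, 161]);
translate([180, 538, 161]) cube([934, 269, 161]);
translate([180, 807, 322]) cube([934, 269, 161]);
translate([180, 1076, 483]) cube([934, 269, 161]);
translate([180, 1345, 644]) cube([934, 269, 161]);


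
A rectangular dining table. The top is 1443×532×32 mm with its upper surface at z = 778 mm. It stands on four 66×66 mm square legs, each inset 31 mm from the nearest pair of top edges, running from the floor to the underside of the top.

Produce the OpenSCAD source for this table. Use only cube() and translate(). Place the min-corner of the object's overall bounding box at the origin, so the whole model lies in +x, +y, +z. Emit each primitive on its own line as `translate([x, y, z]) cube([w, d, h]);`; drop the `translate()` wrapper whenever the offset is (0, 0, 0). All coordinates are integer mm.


translate([0, 0, 746]) cube([1443, 532, 32]);
translate([31, 31, 0]) cube([66, 66, 746]);
translate([1346, 31, 0]) cube([66, 66, 746]);
translate([31, 435, 0]) cube([66, 66, 746]);
translate([1346, 435, 0]) cube([66, 66, 746]);


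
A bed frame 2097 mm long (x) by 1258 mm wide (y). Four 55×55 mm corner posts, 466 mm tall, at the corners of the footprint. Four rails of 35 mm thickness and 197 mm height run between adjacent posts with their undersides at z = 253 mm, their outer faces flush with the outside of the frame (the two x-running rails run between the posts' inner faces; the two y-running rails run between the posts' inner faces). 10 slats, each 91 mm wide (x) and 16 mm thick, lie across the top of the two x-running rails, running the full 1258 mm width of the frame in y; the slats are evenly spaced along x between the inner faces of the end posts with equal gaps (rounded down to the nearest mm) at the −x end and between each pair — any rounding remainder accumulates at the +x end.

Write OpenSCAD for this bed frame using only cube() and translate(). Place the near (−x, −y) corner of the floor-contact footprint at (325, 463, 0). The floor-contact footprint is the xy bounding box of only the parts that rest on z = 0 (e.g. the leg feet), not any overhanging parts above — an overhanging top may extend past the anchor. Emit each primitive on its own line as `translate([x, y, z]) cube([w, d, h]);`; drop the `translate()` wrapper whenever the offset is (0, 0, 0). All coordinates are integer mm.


translate([325, 463, 0]) cube([55, 55, 466]);
translate([325, 1666, 0]) cube([55, 55, 466]);
translate([2367, 463, 0]) cube([55, 55, 466]);
translate([2367, 1666, 0]) cube([55, 55, 466]);
translate([380, 463, 253]) cube([1987, 35, 197]);
translate([380, 1686, 253]) cube([1987, 35, 197]);
translate([325, 518, 253]) cube([35, 1148, 197]);
translate([2387, 518, 253]) cube([35, 1148, 197]);
translate([477, 463, 450]) cube([91, 1258, 16]);
translate([665, 463, 450]) cube([91, 1258, 16]);
translate([853, 463, 450]) cube([91, 1258, 16]);
translate([1041, 463, 450]) cube([91, 1258, 16]);
translate([1229, 463, 450]) cube([91, 1258, 16]);
translate([1417, 463, 450]) cube([91, 1258, 16]);
translate([1605, 463, 450]) cube([91, 1258, 16]);
translate([1793, 463, 450]) cube([91, 1258, 16]);
translate([1981, 463, 450]) cube([91, 1258, 16]);
translate([2169, 463, 450]) cube([91, 1258, 16]);
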